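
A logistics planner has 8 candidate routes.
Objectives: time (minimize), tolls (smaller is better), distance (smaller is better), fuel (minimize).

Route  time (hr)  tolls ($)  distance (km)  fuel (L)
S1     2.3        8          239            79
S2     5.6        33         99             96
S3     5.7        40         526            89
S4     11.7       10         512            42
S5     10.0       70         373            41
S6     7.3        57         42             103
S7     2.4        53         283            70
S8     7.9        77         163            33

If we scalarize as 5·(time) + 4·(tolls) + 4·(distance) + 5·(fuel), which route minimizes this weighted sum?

S6

S1: 5·2.3 + 4·8 + 4·239 + 5·79 = 1394.5
S2: 5·5.6 + 4·33 + 4·99 + 5·96 = 1036.0
S3: 5·5.7 + 4·40 + 4·526 + 5·89 = 2737.5
S4: 5·11.7 + 4·10 + 4·512 + 5·42 = 2356.5
S5: 5·10.0 + 4·70 + 4·373 + 5·41 = 2027.0
S6: 5·7.3 + 4·57 + 4·42 + 5·103 = 947.5
S7: 5·2.4 + 4·53 + 4·283 + 5·70 = 1706.0
S8: 5·7.9 + 4·77 + 4·163 + 5·33 = 1164.5
Lowest: S6 at 947.5.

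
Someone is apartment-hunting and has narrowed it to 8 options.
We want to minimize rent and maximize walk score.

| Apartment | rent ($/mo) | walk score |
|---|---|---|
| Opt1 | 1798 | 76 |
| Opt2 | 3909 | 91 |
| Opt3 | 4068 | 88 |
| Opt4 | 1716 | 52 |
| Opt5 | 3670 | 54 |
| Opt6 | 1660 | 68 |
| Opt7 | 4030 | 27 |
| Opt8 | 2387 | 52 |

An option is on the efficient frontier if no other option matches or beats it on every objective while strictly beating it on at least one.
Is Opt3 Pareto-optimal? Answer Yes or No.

Opt2 vs Opt3: rent 3909≤4068, walk score 91≥88 — Opt2 is at least as good on every objective and strictly better on at least one, so Opt2 dominates Opt3.

No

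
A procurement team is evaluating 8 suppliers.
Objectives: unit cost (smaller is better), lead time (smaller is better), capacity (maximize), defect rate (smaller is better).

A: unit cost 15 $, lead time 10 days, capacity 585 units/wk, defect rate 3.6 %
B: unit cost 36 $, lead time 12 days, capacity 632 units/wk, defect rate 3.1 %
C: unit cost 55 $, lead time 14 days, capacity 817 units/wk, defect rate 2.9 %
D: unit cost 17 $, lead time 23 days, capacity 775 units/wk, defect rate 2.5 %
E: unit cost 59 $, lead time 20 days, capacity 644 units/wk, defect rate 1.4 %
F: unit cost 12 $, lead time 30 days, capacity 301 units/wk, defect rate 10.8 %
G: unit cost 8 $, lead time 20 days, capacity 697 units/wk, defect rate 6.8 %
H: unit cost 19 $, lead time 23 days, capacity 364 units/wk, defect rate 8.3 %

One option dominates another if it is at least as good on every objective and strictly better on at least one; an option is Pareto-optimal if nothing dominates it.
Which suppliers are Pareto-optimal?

A: not dominated (best lead time).
B: not dominated.
C: not dominated (best capacity).
D: not dominated.
E: not dominated (best defect rate).
F: dominated by G (unit cost 8≤12, lead time 20≤30, capacity 697≥301, defect rate 6.8≤10.8).
G: not dominated (best unit cost).
H: dominated by A (unit cost 15≤19, lead time 10≤23, capacity 585≥364, defect rate 3.6≤8.3).

A, B, C, D, E, G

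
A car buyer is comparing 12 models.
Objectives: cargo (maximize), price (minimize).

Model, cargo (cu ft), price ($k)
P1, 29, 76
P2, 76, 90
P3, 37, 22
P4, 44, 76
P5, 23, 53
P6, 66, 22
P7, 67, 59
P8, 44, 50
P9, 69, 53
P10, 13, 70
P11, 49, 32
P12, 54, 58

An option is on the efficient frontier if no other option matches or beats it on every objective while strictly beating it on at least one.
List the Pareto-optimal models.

P1: dominated by P3 (cargo 37≥29, price 22≤76).
P2: not dominated (best cargo).
P3: dominated by P6 (cargo 66≥37, price 22≤22).
P4: dominated by P6 (cargo 66≥44, price 22≤76).
P5: dominated by P3 (cargo 37≥23, price 22≤53).
P6: not dominated.
P7: dominated by P9 (cargo 69≥67, price 53≤59).
P8: dominated by P6 (cargo 66≥44, price 22≤50).
P9: not dominated.
P10: dominated by P3 (cargo 37≥13, price 22≤70).
P11: dominated by P6 (cargo 66≥49, price 22≤32).
P12: dominated by P6 (cargo 66≥54, price 22≤58).

P2, P6, P9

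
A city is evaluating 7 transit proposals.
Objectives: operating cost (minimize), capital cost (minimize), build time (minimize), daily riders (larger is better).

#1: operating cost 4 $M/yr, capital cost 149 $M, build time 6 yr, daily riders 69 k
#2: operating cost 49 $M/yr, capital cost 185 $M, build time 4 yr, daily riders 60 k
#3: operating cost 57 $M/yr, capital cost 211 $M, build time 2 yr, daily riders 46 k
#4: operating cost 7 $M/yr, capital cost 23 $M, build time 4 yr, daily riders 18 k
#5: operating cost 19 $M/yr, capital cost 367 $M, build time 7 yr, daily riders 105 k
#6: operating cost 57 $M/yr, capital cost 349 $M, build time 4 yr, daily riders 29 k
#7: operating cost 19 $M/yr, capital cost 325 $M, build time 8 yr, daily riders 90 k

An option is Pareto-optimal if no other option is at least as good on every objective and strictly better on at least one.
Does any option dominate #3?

#1: worse on build time (6 vs 2).
#2: worse on build time (4 vs 2).
#4: worse on build time (4 vs 2).
#5: worse on capital cost (367 vs 211).
#6: worse on capital cost (349 vs 211).
#7: worse on capital cost (325 vs 211).
No option is at least as good as #3 on every objective and strictly better on one.

No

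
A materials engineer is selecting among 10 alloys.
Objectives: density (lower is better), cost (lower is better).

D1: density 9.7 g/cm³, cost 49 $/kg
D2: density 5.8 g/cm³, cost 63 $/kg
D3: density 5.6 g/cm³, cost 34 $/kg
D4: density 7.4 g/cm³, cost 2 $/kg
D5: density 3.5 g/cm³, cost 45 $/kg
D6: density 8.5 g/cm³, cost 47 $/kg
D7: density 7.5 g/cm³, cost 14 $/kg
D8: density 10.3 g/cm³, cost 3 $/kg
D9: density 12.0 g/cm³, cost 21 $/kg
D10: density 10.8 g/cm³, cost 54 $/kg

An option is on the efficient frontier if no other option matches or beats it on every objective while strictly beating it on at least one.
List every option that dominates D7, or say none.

D4: density 7.4≤7.5, cost 2≤14 — dominates D7.
Others (D1, D2, D3, D5, D6, D8, D9, D10) are each worse than D7 on at least one objective.

D4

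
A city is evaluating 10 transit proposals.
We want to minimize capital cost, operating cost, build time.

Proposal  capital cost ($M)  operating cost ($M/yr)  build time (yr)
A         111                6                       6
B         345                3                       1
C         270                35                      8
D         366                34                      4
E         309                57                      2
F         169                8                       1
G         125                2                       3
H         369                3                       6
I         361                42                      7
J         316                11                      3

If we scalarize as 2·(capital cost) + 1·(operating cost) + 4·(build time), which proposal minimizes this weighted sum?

A

A: 2·111 + 1·6 + 4·6 = 252
B: 2·345 + 1·3 + 4·1 = 697
C: 2·270 + 1·35 + 4·8 = 607
D: 2·366 + 1·34 + 4·4 = 782
E: 2·309 + 1·57 + 4·2 = 683
F: 2·169 + 1·8 + 4·1 = 350
G: 2·125 + 1·2 + 4·3 = 264
H: 2·369 + 1·3 + 4·6 = 765
I: 2·361 + 1·42 + 4·7 = 792
J: 2·316 + 1·11 + 4·3 = 655
Lowest: A at 252.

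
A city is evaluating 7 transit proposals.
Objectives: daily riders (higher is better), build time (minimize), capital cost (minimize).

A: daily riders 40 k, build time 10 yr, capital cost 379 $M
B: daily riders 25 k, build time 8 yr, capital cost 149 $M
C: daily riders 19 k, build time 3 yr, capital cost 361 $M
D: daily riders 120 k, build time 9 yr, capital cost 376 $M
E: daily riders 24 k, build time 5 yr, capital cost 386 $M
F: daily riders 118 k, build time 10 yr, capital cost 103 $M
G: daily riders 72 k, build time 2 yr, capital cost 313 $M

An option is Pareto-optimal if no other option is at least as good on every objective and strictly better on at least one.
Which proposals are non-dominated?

B, D, F, G

A: dominated by D (daily riders 120≥40, build time 9≤10, capital cost 376≤379).
B: not dominated.
C: dominated by G (daily riders 72≥19, build time 2≤3, capital cost 313≤361).
D: not dominated (best daily riders).
E: dominated by G (daily riders 72≥24, build time 2≤5, capital cost 313≤386).
F: not dominated (best capital cost).
G: not dominated (best build time).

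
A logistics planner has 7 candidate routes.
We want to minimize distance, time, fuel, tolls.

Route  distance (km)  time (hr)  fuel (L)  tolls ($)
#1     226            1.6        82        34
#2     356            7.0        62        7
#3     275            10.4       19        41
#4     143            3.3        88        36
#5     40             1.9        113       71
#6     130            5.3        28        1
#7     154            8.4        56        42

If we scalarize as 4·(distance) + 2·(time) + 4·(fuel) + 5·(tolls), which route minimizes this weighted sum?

#1: 4·226 + 2·1.6 + 4·82 + 5·34 = 1405.2
#2: 4·356 + 2·7.0 + 4·62 + 5·7 = 1721.0
#3: 4·275 + 2·10.4 + 4·19 + 5·41 = 1401.8
#4: 4·143 + 2·3.3 + 4·88 + 5·36 = 1110.6
#5: 4·40 + 2·1.9 + 4·113 + 5·71 = 970.8
#6: 4·130 + 2·5.3 + 4·28 + 5·1 = 647.6
#7: 4·154 + 2·8.4 + 4·56 + 5·42 = 1066.8
Lowest: #6 at 647.6.

#6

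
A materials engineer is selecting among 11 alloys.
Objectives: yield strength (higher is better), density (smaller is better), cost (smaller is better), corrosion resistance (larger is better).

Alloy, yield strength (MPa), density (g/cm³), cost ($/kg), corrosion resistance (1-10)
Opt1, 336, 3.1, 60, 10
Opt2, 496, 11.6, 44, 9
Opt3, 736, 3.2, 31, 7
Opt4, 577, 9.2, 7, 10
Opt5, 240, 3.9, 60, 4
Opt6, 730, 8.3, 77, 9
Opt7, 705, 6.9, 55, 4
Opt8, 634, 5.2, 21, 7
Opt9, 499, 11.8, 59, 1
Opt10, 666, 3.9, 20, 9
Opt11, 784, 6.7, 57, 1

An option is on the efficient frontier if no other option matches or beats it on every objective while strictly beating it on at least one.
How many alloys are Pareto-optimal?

6

Opt1: not dominated (best density).
Opt2: dominated by Opt4 (yield strength 577≥496, density 9.2≤11.6, cost 7≤44, corrosion resistance 10≥9).
Opt3: not dominated.
Opt4: not dominated (best cost).
Opt5: dominated by Opt1 (yield strength 336≥240, density 3.1≤3.9, cost 60≤60, corrosion resistance 10≥4).
Opt6: not dominated.
Opt7: dominated by Opt3 (yield strength 736≥705, density 3.2≤6.9, cost 31≤55, corrosion resistance 7≥4).
Opt8: dominated by Opt10 (yield strength 666≥634, density 3.9≤5.2, cost 20≤21, corrosion resistance 9≥7).
Opt9: dominated by Opt3 (yield strength 736≥499, density 3.2≤11.8, cost 31≤59, corrosion resistance 7≥1).
Opt10: not dominated.
Opt11: not dominated (best yield strength).
Pareto-optimal: Opt1, Opt3, Opt4, Opt6, Opt10, Opt11 → 6.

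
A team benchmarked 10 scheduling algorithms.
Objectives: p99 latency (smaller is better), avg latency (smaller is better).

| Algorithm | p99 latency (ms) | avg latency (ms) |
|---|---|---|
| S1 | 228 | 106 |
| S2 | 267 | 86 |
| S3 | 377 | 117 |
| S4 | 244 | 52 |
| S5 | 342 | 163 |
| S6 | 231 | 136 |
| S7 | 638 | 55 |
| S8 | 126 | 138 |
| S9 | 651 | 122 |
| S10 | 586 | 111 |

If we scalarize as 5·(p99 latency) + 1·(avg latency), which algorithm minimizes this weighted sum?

S1: 5·228 + 1·106 = 1246
S2: 5·267 + 1·86 = 1421
S3: 5·377 + 1·117 = 2002
S4: 5·244 + 1·52 = 1272
S5: 5·342 + 1·163 = 1873
S6: 5·231 + 1·136 = 1291
S7: 5·638 + 1·55 = 3245
S8: 5·126 + 1·138 = 768
S9: 5·651 + 1·122 = 3377
S10: 5·586 + 1·111 = 3041
Lowest: S8 at 768.

S8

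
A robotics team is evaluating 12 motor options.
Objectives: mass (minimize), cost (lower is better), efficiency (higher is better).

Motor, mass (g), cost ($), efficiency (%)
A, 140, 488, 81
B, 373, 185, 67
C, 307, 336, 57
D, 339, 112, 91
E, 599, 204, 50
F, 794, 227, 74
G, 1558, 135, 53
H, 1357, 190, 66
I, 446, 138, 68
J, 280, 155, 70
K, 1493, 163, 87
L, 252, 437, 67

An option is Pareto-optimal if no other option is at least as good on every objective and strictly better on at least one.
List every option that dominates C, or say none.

J: mass 280≤307, cost 155≤336, efficiency 70≥57 — dominates C.
Others (A, B, D, E, F, G, H, I, K, L) are each worse than C on at least one objective.

J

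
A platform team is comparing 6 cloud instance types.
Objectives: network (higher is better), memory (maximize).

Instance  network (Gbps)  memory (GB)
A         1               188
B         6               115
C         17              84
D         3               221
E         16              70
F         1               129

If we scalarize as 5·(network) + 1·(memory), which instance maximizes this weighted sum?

A: 5·1 + 1·188 = 193
B: 5·6 + 1·115 = 145
C: 5·17 + 1·84 = 169
D: 5·3 + 1·221 = 236
E: 5·16 + 1·70 = 150
F: 5·1 + 1·129 = 134
Highest: D at 236.

D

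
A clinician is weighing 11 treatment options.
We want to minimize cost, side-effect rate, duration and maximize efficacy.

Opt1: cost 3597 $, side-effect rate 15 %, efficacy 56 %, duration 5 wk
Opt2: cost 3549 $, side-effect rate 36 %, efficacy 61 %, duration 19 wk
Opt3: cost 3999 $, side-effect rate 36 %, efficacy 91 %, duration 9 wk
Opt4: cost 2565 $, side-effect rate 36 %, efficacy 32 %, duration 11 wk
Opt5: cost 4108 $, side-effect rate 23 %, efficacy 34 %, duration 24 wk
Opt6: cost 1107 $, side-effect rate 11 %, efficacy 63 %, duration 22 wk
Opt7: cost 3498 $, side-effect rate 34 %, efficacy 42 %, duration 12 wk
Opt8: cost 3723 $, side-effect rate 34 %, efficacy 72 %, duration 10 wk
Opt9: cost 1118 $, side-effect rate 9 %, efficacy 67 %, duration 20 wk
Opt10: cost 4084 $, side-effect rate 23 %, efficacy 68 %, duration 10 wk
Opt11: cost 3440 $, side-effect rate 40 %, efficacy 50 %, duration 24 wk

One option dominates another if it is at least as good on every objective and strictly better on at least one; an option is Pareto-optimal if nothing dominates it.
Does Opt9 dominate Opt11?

Opt9 vs Opt11: cost 1118≤3440, side-effect rate 9≤40, efficacy 67≥50, duration 20≤24 — Opt9 is at least as good on every objective with at least one strict improvement.

Yes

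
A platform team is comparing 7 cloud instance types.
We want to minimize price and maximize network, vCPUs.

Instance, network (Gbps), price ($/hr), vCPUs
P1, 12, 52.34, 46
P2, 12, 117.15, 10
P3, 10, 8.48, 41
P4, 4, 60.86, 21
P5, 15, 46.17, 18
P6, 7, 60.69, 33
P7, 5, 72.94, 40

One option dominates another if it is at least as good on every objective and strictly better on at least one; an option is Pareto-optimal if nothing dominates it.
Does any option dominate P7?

P1 vs P7: network 12≥5, price 52.34≤72.94, vCPUs 46≥40 — P1 is at least as good on every objective and strictly better on at least one, so P1 dominates P7.

Yes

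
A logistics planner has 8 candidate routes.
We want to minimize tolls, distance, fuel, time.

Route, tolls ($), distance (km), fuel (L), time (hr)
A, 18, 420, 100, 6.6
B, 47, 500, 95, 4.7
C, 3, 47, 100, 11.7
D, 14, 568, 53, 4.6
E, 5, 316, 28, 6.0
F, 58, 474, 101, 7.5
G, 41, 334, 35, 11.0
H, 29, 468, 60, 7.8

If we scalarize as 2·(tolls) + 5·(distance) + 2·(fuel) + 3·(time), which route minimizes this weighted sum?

C

A: 2·18 + 5·420 + 2·100 + 3·6.6 = 2355.8
B: 2·47 + 5·500 + 2·95 + 3·4.7 = 2798.1
C: 2·3 + 5·47 + 2·100 + 3·11.7 = 476.1
D: 2·14 + 5·568 + 2·53 + 3·4.6 = 2987.8
E: 2·5 + 5·316 + 2·28 + 3·6.0 = 1664.0
F: 2·58 + 5·474 + 2·101 + 3·7.5 = 2710.5
G: 2·41 + 5·334 + 2·35 + 3·11.0 = 1855.0
H: 2·29 + 5·468 + 2·60 + 3·7.8 = 2541.4
Lowest: C at 476.1.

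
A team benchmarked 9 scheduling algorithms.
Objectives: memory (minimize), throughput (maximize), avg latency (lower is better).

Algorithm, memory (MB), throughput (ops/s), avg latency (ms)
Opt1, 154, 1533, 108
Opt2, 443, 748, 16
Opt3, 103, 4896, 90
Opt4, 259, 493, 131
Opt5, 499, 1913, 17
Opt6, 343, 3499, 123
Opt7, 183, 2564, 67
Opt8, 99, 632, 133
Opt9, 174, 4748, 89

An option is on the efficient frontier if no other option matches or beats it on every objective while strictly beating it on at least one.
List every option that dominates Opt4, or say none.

Opt1: memory 154≤259, throughput 1533≥493, avg latency 108≤131 — dominates Opt4.
Opt3: memory 103≤259, throughput 4896≥493, avg latency 90≤131 — dominates Opt4.
Opt7: memory 183≤259, throughput 2564≥493, avg latency 67≤131 — dominates Opt4.
Opt9: memory 174≤259, throughput 4748≥493, avg latency 89≤131 — dominates Opt4.
Others (Opt2, Opt5, Opt6, Opt8) are each worse than Opt4 on at least one objective.

Opt1, Opt3, Opt7, Opt9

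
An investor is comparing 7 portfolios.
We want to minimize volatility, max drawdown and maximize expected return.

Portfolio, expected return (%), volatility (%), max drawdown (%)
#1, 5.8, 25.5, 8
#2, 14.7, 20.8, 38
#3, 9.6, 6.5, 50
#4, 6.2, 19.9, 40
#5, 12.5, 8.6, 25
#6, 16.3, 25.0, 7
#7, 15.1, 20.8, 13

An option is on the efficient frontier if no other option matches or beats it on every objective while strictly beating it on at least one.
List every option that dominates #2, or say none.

#7: expected return 15.1≥14.7, volatility 20.8≤20.8, max drawdown 13≤38 — dominates #2.
Others (#1, #3, #4, #5, #6) are each worse than #2 on at least one objective.

#7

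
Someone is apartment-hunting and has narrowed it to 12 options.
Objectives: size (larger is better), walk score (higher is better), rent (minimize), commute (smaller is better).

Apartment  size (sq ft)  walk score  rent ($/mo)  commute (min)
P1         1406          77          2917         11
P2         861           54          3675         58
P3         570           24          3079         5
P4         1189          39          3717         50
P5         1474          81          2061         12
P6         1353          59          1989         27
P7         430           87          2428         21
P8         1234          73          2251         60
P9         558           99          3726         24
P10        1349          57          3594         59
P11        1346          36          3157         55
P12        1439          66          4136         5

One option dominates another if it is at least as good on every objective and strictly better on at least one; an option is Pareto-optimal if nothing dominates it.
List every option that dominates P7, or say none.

P1: worse on walk score (77 vs 87).
P2: worse on walk score (54 vs 87).
P3: worse on walk score (24 vs 87).
P4: worse on walk score (39 vs 87).
P5: worse on walk score (81 vs 87).
P6: worse on walk score (59 vs 87).
P8: worse on walk score (73 vs 87).
P9: worse on rent (3726 vs 2428).
P10: worse on walk score (57 vs 87).
P11: worse on walk score (36 vs 87).
P12: worse on walk score (66 vs 87).
No option dominates P7.

none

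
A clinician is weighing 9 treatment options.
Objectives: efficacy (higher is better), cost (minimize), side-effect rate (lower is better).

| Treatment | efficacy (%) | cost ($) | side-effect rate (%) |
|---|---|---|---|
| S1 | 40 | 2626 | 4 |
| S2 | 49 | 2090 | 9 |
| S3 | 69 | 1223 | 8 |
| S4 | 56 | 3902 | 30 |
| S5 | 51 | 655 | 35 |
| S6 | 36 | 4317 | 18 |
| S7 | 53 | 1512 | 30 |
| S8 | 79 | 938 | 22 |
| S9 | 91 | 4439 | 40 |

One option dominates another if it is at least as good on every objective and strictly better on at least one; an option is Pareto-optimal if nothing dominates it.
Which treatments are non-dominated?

S1: not dominated (best side-effect rate).
S2: dominated by S3 (efficacy 69≥49, cost 1223≤2090, side-effect rate 8≤9).
S3: not dominated.
S4: dominated by S3 (efficacy 69≥56, cost 1223≤3902, side-effect rate 8≤30).
S5: not dominated (best cost).
S6: dominated by S1 (efficacy 40≥36, cost 2626≤4317, side-effect rate 4≤18).
S7: dominated by S3 (efficacy 69≥53, cost 1223≤1512, side-effect rate 8≤30).
S8: not dominated.
S9: not dominated (best efficacy).

S1, S3, S5, S8, S9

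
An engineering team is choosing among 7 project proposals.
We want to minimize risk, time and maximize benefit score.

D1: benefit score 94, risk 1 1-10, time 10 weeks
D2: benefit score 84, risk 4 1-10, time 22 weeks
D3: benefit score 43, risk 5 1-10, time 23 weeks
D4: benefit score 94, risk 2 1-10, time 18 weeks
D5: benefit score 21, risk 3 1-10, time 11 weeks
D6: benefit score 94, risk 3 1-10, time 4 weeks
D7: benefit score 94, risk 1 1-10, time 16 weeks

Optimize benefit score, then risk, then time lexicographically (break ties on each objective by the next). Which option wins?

First maximize benefit score: best is 94, kept {D1, D4, D6, D7}.
Then minimize risk: best is 1, kept {D1, D7}.
Then minimize time: best is 10, kept {D1}.

D1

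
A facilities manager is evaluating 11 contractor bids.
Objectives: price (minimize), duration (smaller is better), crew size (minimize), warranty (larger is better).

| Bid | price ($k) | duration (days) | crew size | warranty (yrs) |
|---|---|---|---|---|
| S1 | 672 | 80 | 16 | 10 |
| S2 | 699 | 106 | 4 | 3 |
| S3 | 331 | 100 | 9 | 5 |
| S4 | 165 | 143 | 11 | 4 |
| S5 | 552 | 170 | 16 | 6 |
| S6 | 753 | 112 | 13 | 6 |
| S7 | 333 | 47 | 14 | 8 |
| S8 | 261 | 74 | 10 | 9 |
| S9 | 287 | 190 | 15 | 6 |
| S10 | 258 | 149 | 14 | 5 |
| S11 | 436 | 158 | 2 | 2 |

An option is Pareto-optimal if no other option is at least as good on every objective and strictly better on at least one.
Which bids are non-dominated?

S1: not dominated (best warranty).
S2: not dominated.
S3: not dominated.
S4: not dominated (best price).
S5: dominated by S7 (price 333≤552, duration 47≤170, crew size 14≤16, warranty 8≥6).
S6: dominated by S8 (price 261≤753, duration 74≤112, crew size 10≤13, warranty 9≥6).
S7: not dominated (best duration).
S8: not dominated.
S9: dominated by S8 (price 261≤287, duration 74≤190, crew size 10≤15, warranty 9≥6).
S10: not dominated.
S11: not dominated (best crew size).

S1, S2, S3, S4, S7, S8, S10, S11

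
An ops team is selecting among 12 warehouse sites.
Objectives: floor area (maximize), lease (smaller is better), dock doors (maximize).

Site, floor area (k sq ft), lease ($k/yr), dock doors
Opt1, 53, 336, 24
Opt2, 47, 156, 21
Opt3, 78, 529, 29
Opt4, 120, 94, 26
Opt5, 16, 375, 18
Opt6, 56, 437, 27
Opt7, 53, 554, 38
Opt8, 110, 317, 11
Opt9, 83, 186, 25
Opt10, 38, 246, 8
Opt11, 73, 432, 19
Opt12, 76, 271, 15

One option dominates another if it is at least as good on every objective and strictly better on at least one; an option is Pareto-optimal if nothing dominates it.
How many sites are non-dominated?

Opt1: dominated by Opt4 (floor area 120≥53, lease 94≤336, dock doors 26≥24).
Opt2: dominated by Opt4 (floor area 120≥47, lease 94≤156, dock doors 26≥21).
Opt3: not dominated.
Opt4: not dominated (best floor area).
Opt5: dominated by Opt1 (floor area 53≥16, lease 336≤375, dock doors 24≥18).
Opt6: not dominated.
Opt7: not dominated (best dock doors).
Opt8: dominated by Opt4 (floor area 120≥110, lease 94≤317, dock doors 26≥11).
Opt9: dominated by Opt4 (floor area 120≥83, lease 94≤186, dock doors 26≥25).
Opt10: dominated by Opt2 (floor area 47≥38, lease 156≤246, dock doors 21≥8).
Opt11: dominated by Opt4 (floor area 120≥73, lease 94≤432, dock doors 26≥19).
Opt12: dominated by Opt4 (floor area 120≥76, lease 94≤271, dock doors 26≥15).
Pareto-optimal: Opt3, Opt4, Opt6, Opt7 → 4.

4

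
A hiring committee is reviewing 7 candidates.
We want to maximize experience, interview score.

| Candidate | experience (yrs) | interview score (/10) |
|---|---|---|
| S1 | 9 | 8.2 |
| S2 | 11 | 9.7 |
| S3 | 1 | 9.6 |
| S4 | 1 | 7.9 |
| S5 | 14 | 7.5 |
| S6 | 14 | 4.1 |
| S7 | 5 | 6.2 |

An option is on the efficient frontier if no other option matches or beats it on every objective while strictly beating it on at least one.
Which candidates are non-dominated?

S1: dominated by S2 (experience 11≥9, interview score 9.7≥8.2).
S2: not dominated (best interview score).
S3: dominated by S2 (experience 11≥1, interview score 9.7≥9.6).
S4: dominated by S1 (experience 9≥1, interview score 8.2≥7.9).
S5: not dominated.
S6: dominated by S5 (experience 14≥14, interview score 7.5≥4.1).
S7: dominated by S1 (experience 9≥5, interview score 8.2≥6.2).

S2, S5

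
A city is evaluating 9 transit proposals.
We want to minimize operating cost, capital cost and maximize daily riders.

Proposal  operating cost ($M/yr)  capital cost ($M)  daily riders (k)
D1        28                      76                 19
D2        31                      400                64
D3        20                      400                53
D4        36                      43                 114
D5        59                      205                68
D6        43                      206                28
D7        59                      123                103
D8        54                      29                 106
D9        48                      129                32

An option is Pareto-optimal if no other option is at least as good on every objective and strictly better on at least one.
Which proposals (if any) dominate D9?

D4

D4: operating cost 36≤48, capital cost 43≤129, daily riders 114≥32 — dominates D9.
Others (D1, D2, D3, D5, D6, D7, D8) are each worse than D9 on at least one objective.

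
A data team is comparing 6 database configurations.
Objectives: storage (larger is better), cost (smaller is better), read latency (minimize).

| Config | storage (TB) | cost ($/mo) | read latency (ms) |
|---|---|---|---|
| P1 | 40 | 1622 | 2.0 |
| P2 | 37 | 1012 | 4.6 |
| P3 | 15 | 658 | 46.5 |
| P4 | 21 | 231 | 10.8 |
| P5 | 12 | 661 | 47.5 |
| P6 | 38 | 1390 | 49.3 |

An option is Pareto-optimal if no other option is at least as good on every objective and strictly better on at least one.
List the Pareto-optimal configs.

P1, P2, P4, P6

P1: not dominated (best storage).
P2: not dominated.
P3: dominated by P4 (storage 21≥15, cost 231≤658, read latency 10.8≤46.5).
P4: not dominated (best cost).
P5: dominated by P3 (storage 15≥12, cost 658≤661, read latency 46.5≤47.5).
P6: not dominated.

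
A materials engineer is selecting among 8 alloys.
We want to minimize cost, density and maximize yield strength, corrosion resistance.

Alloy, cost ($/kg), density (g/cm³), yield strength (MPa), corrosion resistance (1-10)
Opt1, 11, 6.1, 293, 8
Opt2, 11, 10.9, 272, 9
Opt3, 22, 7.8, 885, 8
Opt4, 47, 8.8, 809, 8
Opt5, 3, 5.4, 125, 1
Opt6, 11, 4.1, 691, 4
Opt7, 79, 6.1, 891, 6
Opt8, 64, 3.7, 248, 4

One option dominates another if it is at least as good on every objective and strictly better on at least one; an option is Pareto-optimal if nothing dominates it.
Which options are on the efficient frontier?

Opt1: not dominated.
Opt2: not dominated (best corrosion resistance).
Opt3: not dominated.
Opt4: dominated by Opt3 (cost 22≤47, density 7.8≤8.8, yield strength 885≥809, corrosion resistance 8≥8).
Opt5: not dominated (best cost).
Opt6: not dominated.
Opt7: not dominated (best yield strength).
Opt8: not dominated (best density).

Opt1, Opt2, Opt3, Opt5, Opt6, Opt7, Opt8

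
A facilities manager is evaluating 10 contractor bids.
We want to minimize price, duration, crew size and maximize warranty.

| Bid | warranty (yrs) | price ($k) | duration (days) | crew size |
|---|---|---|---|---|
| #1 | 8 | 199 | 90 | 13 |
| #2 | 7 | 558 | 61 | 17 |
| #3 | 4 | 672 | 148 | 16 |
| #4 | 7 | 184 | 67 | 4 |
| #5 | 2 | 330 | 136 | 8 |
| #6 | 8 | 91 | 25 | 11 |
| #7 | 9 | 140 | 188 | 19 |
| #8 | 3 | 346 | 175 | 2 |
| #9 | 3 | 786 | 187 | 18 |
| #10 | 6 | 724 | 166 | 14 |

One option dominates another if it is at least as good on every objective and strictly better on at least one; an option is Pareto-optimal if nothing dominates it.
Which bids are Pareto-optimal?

#4, #6, #7, #8

#1: dominated by #6 (warranty 8≥8, price 91≤199, duration 25≤90, crew size 11≤13).
#2: dominated by #6 (warranty 8≥7, price 91≤558, duration 25≤61, crew size 11≤17).
#3: dominated by #1 (warranty 8≥4, price 199≤672, duration 90≤148, crew size 13≤16).
#4: not dominated.
#5: dominated by #4 (warranty 7≥2, price 184≤330, duration 67≤136, crew size 4≤8).
#6: not dominated (best price).
#7: not dominated (best warranty).
#8: not dominated (best crew size).
#9: dominated by #1 (warranty 8≥3, price 199≤786, duration 90≤187, crew size 13≤18).
#10: dominated by #1 (warranty 8≥6, price 199≤724, duration 90≤166, crew size 13≤14).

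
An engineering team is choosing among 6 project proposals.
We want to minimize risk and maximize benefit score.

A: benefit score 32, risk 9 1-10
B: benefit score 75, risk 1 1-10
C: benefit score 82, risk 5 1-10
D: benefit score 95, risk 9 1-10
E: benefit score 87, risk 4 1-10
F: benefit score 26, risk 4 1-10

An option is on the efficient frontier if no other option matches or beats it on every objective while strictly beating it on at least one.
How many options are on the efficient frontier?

3

A: dominated by B (benefit score 75≥32, risk 1≤9).
B: not dominated (best risk).
C: dominated by E (benefit score 87≥82, risk 4≤5).
D: not dominated (best benefit score).
E: not dominated.
F: dominated by B (benefit score 75≥26, risk 1≤4).
Pareto-optimal: B, D, E → 3.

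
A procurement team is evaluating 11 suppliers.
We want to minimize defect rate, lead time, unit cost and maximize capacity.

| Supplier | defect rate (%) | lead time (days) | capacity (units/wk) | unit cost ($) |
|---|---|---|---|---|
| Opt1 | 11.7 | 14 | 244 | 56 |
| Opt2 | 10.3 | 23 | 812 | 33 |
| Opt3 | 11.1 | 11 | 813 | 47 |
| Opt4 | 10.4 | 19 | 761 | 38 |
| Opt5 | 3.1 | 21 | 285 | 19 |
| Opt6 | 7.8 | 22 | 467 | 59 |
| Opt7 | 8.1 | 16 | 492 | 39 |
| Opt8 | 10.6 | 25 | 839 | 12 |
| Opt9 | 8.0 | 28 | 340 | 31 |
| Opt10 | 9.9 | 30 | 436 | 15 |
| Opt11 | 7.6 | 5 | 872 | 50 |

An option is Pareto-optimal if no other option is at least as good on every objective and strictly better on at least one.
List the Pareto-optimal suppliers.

Opt1: dominated by Opt3 (defect rate 11.1≤11.7, lead time 11≤14, capacity 813≥244, unit cost 47≤56).
Opt2: not dominated.
Opt3: not dominated.
Opt4: not dominated.
Opt5: not dominated (best defect rate).
Opt6: dominated by Opt11 (defect rate 7.6≤7.8, lead time 5≤22, capacity 872≥467, unit cost 50≤59).
Opt7: not dominated.
Opt8: not dominated (best unit cost).
Opt9: not dominated.
Opt10: not dominated.
Opt11: not dominated (best lead time).

Opt2, Opt3, Opt4, Opt5, Opt7, Opt8, Opt9, Opt10, Opt11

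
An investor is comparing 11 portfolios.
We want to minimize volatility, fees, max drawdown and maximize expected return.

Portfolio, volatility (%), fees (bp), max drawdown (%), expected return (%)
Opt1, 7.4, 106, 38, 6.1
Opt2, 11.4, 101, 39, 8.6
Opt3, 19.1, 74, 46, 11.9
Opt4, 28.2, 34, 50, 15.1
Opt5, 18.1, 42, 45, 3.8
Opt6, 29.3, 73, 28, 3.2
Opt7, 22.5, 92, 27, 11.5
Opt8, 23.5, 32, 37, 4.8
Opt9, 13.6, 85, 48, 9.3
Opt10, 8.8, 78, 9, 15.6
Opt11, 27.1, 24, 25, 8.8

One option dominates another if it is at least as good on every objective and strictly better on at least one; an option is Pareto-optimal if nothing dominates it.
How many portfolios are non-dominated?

7

Opt1: not dominated (best volatility).
Opt2: dominated by Opt10 (volatility 8.8≤11.4, fees 78≤101, max drawdown 9≤39, expected return 15.6≥8.6).
Opt3: not dominated.
Opt4: not dominated.
Opt5: not dominated.
Opt6: dominated by Opt11 (volatility 27.1≤29.3, fees 24≤73, max drawdown 25≤28, expected return 8.8≥3.2).
Opt7: dominated by Opt10 (volatility 8.8≤22.5, fees 78≤92, max drawdown 9≤27, expected return 15.6≥11.5).
Opt8: not dominated.
Opt9: dominated by Opt10 (volatility 8.8≤13.6, fees 78≤85, max drawdown 9≤48, expected return 15.6≥9.3).
Opt10: not dominated (best max drawdown).
Opt11: not dominated (best fees).
Pareto-optimal: Opt1, Opt3, Opt4, Opt5, Opt8, Opt10, Opt11 → 7.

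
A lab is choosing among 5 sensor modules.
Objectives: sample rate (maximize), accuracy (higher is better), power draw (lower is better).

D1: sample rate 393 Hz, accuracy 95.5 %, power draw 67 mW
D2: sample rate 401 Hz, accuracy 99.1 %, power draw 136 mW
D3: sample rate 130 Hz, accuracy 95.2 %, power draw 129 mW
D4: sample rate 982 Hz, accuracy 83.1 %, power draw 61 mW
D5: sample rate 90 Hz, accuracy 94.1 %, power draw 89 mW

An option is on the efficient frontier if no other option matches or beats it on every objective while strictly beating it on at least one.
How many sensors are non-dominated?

3

D1: not dominated.
D2: not dominated (best accuracy).
D3: dominated by D1 (sample rate 393≥130, accuracy 95.5≥95.2, power draw 67≤129).
D4: not dominated (best sample rate).
D5: dominated by D1 (sample rate 393≥90, accuracy 95.5≥94.1, power draw 67≤89).
Pareto-optimal: D1, D2, D4 → 3.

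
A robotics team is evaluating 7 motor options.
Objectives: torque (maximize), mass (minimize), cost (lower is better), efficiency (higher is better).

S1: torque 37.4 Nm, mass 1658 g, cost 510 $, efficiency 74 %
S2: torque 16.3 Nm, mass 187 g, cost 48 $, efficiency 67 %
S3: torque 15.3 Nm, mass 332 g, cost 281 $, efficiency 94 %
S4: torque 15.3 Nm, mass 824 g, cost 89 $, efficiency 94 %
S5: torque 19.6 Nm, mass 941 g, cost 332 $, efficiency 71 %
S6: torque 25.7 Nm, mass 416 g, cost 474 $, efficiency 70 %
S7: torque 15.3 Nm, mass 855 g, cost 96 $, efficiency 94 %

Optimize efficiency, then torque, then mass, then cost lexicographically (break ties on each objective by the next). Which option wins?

S3

First maximize efficiency: best is 94, kept {S3, S4, S7}.
Then maximize torque: best is 15.3, kept {S3, S4, S7}.
Then minimize mass: best is 332, kept {S3}.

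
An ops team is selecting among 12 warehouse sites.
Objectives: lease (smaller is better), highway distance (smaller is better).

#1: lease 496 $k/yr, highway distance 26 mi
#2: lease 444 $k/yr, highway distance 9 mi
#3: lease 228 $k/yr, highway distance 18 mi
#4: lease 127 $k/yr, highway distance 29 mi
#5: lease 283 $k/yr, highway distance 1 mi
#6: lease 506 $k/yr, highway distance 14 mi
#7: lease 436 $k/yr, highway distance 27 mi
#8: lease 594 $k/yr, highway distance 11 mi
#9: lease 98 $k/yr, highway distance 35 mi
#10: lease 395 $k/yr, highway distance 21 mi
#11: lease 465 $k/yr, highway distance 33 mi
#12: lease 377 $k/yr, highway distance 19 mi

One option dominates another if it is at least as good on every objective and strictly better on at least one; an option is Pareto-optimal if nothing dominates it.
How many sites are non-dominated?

4

#1: dominated by #2 (lease 444≤496, highway distance 9≤26).
#2: dominated by #5 (lease 283≤444, highway distance 1≤9).
#3: not dominated.
#4: not dominated.
#5: not dominated (best highway distance).
#6: dominated by #2 (lease 444≤506, highway distance 9≤14).
#7: dominated by #3 (lease 228≤436, highway distance 18≤27).
#8: dominated by #2 (lease 444≤594, highway distance 9≤11).
#9: not dominated (best lease).
#10: dominated by #3 (lease 228≤395, highway distance 18≤21).
#11: dominated by #2 (lease 444≤465, highway distance 9≤33).
#12: dominated by #3 (lease 228≤377, highway distance 18≤19).
Pareto-optimal: #3, #4, #5, #9 → 4.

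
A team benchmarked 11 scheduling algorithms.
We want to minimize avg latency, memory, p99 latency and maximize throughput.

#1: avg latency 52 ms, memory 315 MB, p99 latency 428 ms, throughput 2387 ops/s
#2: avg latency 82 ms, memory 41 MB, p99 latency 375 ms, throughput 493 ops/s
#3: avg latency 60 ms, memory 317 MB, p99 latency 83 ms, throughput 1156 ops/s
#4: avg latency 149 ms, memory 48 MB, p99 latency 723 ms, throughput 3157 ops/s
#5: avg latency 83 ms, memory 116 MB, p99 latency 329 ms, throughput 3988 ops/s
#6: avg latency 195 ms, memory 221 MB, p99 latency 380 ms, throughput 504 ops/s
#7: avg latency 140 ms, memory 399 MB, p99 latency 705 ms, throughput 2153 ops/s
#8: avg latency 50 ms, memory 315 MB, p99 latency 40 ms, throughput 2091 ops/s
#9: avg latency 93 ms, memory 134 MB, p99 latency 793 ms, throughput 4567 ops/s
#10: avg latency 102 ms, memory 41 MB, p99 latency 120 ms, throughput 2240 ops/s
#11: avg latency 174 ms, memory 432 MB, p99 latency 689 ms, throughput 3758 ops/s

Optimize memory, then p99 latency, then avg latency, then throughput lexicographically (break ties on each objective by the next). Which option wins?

First minimize memory: best is 41, kept {#2, #10}.
Then minimize p99 latency: best is 120, kept {#10}.

#10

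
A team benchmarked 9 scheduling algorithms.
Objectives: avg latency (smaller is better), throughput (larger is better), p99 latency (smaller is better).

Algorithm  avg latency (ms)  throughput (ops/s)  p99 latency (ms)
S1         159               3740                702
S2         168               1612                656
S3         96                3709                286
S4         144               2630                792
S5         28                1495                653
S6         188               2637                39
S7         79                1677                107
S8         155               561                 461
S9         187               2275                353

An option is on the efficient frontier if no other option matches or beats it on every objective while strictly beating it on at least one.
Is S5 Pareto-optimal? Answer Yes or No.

Yes

S1: worse on avg latency (159 vs 28).
S2: worse on avg latency (168 vs 28).
S3: worse on avg latency (96 vs 28).
S4: worse on avg latency (144 vs 28).
S6: worse on avg latency (188 vs 28).
S7: worse on avg latency (79 vs 28).
S8: worse on avg latency (155 vs 28).
S9: worse on avg latency (187 vs 28).
No option is at least as good as S5 on every objective and strictly better on one.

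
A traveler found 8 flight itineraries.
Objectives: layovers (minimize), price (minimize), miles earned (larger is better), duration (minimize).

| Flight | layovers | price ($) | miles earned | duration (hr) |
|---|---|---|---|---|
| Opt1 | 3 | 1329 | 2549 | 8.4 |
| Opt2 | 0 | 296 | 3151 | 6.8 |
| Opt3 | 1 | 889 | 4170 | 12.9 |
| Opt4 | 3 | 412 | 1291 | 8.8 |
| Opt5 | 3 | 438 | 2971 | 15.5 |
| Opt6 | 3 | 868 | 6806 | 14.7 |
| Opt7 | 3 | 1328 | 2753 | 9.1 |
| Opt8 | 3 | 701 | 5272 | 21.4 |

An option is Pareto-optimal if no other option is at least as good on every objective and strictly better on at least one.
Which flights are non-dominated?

Opt2, Opt3, Opt6, Opt8

Opt1: dominated by Opt2 (layovers 0≤3, price 296≤1329, miles earned 3151≥2549, duration 6.8≤8.4).
Opt2: not dominated (best layovers).
Opt3: not dominated.
Opt4: dominated by Opt2 (layovers 0≤3, price 296≤412, miles earned 3151≥1291, duration 6.8≤8.8).
Opt5: dominated by Opt2 (layovers 0≤3, price 296≤438, miles earned 3151≥2971, duration 6.8≤15.5).
Opt6: not dominated (best miles earned).
Opt7: dominated by Opt2 (layovers 0≤3, price 296≤1328, miles earned 3151≥2753, duration 6.8≤9.1).
Opt8: not dominated.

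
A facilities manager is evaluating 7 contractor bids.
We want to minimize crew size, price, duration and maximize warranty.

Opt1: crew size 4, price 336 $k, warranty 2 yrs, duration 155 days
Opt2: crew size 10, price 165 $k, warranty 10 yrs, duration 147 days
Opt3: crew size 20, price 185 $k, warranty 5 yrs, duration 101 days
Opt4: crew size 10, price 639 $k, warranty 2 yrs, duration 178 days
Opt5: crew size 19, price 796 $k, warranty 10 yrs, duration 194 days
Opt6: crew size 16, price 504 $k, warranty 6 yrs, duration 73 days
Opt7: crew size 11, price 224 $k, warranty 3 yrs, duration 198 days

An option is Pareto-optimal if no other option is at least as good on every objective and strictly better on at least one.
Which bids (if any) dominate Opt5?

Opt2

Opt2: crew size 10≤19, price 165≤796, warranty 10≥10, duration 147≤194 — dominates Opt5.
Others (Opt1, Opt3, Opt4, Opt6, Opt7) are each worse than Opt5 on at least one objective.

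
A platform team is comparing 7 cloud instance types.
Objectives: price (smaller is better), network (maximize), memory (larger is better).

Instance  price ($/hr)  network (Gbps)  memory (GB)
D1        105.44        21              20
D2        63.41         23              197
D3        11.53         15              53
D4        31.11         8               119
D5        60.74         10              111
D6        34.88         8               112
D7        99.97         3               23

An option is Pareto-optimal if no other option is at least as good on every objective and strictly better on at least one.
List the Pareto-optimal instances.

D1: dominated by D2 (price 63.41≤105.44, network 23≥21, memory 197≥20).
D2: not dominated (best network).
D3: not dominated (best price).
D4: not dominated.
D5: not dominated.
D6: dominated by D4 (price 31.11≤34.88, network 8≥8, memory 119≥112).
D7: dominated by D2 (price 63.41≤99.97, network 23≥3, memory 197≥23).

D2, D3, D4, D5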